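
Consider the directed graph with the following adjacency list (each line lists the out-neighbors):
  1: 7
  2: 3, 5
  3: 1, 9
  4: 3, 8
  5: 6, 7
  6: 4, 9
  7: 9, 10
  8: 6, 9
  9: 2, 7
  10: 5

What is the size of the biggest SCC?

{1, 2, 3, 4, 5, 6, 7, 8, 9, 10} are all mutually reachable — one SCC of size 10.
The largest has 10 vertices.

10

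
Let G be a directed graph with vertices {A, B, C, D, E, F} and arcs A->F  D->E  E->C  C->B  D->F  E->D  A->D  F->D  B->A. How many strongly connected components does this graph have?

1

{A, B, C, D, E, F} are all mutually reachable — one SCC of size 6.
That gives 1 strongly connected component.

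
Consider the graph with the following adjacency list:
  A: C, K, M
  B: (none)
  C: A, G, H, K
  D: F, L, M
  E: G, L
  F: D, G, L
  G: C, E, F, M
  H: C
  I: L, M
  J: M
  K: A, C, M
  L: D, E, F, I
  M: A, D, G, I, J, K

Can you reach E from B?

No

The component containing B is {B}, and E is not in it.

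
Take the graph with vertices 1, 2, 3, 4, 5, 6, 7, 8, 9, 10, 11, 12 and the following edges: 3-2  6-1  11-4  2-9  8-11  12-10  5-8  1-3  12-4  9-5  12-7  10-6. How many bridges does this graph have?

The edges on the cycle 12-10-6-1-3-2-9-5-8-11-4-12 are not bridges since each lies on that cycle.
But removing 12-7 disconnects 12 from 7 — this is a bridge.

1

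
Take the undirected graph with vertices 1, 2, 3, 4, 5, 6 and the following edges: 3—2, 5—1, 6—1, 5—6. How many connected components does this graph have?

3

4 is isolated — a component by itself.
Starting from 2 we can reach 2, 3. That is one component of size 2.
Starting from 1 we can reach 1, 5, 6. That is one component of size 3.
Total: 3 components.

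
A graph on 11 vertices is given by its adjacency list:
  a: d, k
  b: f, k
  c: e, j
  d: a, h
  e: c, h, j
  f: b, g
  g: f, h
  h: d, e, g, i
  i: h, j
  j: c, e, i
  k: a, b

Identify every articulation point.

Removing h increases the component count from 1 to 2, so h is a cut vertex.
By contrast removing g leaves 1 component; it is not a cut vertex. No other vertex is a cut vertex either.

h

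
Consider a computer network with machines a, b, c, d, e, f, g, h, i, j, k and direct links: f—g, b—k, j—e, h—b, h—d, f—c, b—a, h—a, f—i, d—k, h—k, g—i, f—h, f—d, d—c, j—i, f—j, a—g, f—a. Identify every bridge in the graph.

e-j

The edges on the cycle f-h-b-a-g-f are not bridges since each lies on that cycle.
But removing e—j disconnects e from j — this is a bridge.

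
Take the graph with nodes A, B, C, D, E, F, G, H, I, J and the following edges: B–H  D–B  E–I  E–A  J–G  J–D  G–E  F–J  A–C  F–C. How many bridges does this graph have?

4

The edges on the cycle F-J-G-E-A-C-F are not bridges since each lies on that cycle.
But removing J–D disconnects J from D; removing D–B disconnects D from B; removing I–E disconnects I from E; removing H–B disconnects H from B — these are bridges.
That makes 4 bridges.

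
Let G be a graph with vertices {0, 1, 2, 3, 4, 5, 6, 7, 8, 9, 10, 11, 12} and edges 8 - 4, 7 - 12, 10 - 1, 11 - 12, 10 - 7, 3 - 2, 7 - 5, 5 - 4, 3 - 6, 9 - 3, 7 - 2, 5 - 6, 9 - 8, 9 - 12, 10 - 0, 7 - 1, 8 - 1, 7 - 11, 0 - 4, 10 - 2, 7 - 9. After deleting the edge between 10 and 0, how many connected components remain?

1

10 and 0 are still connected via 10-7-5-4-0, so the component count stays at 1.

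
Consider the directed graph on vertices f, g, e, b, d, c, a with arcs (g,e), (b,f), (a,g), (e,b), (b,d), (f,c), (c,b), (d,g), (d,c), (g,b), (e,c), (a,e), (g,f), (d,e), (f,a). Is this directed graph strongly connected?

Yes

From b we can reach every vertex (a, b, c, d, e, f, g), and every vertex can reach b (a, b, c, d, e, f, g). So the whole graph is one strongly connected component.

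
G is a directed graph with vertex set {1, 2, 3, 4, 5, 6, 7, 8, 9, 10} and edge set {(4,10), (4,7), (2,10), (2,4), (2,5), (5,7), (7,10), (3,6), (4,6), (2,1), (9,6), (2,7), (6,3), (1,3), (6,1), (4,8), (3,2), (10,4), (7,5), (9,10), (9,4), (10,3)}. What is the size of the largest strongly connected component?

{1, 2, 3, 4, 5, 6, 7, 10} are all mutually reachable — one SCC of size 8.
{8} is an SCC by itself.
{9} is an SCC by itself.
The largest has 8 vertices.

8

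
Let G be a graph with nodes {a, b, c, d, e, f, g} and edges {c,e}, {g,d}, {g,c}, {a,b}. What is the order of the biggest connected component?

f is isolated — a component by itself.
Starting from a we can reach a, b. That is one component of size 2.
Starting from c we can reach c, d, e, g. That is one component of size 4.
The largest has 4 vertices.

4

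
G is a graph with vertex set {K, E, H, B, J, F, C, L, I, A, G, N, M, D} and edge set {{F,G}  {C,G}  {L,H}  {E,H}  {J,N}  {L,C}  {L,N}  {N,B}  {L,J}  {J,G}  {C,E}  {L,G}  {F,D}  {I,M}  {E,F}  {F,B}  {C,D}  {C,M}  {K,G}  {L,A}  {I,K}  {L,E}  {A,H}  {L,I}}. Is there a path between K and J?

Yes

From K we can reach A, B, C, D, E, F, G, H, I, J, K, L, M, N, which includes J.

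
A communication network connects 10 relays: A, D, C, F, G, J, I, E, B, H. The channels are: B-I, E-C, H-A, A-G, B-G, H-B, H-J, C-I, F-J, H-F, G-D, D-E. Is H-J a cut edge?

After removing H-J, the path H-F-J still connects them, so the edge is not a bridge.

No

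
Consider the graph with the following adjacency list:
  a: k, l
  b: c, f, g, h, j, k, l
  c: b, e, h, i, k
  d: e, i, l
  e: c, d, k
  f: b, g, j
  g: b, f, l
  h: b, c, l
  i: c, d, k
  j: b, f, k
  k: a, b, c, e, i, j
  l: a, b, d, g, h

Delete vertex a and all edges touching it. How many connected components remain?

With a gone, the remaining components are: {b, c, d, e, f, g, h, i, j, k, l}.
That is 1 component.

1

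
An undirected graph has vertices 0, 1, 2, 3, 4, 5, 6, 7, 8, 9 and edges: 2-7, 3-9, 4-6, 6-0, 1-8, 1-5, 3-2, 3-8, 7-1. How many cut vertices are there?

3

Removing 1 increases the component count from 2 to 3, so 1 is a cut vertex.
Removing 3 increases the component count from 2 to 3, so 3 is a cut vertex.
Removing 6 increases the component count from 2 to 3, so 6 is a cut vertex.
By contrast removing 9 leaves 2 components; it is not a cut vertex. No other vertex is a cut vertex either.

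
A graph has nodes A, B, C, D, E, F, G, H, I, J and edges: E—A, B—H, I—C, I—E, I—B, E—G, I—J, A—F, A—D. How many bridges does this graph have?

removing G—E disconnects G from E; removing B—I disconnects B from I; removing C—I disconnects C from I; removing A—E disconnects A from E — these are bridges.
In total 9 edges are bridges.

9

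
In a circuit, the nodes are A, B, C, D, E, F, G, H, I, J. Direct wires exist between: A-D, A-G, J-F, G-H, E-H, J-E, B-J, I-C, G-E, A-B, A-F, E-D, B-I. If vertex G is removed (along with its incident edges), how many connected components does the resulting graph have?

1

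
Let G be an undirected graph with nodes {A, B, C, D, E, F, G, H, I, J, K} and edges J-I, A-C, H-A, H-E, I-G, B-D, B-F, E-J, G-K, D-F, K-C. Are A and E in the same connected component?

Yes

From A we can reach A, C, E, G, H, I, J, K, which includes E.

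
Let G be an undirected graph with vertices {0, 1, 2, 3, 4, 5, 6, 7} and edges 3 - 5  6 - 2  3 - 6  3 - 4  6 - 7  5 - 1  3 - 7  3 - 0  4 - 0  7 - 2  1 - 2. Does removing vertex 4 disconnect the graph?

No

Deleting 4 leaves 1 component (was 1) (its neighbors 0, 3 remain connected to each other), so 4 is not a cut vertex.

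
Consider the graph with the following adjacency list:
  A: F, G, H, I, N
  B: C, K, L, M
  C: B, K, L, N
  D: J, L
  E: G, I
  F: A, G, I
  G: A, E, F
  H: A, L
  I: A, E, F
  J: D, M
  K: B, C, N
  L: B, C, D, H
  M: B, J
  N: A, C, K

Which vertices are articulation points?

A

Removing A increases the component count from 1 to 2, so A is a cut vertex.
By contrast removing I leaves 1 component; it is not a cut vertex. No other vertex is a cut vertex either.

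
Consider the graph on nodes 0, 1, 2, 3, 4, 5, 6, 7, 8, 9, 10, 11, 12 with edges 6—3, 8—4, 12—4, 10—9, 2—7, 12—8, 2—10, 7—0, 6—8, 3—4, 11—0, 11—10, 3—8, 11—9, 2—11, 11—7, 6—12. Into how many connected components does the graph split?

4

1 is isolated — a component by itself.
5 is isolated — a component by itself.
Starting from 3 we can reach 3, 4, 6, 8, 12. That is one component of size 5.
Starting from 0 we can reach 0, 2, 7, 9, 10, 11. That is one component of size 6.
Total: 4 components.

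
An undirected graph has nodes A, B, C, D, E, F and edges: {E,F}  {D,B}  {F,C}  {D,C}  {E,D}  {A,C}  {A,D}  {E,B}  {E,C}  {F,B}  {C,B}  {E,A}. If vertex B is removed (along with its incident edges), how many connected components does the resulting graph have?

1

With B gone, the remaining components are: {A, C, D, E, F}.
That is 1 component.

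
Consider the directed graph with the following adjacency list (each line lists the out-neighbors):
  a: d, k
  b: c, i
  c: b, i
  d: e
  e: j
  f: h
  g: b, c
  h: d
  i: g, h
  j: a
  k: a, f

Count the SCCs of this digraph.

{a, d, e, f, h, j, k} are all mutually reachable — one SCC of size 7.
{b, c, g, i} are all mutually reachable — one SCC of size 4.
That gives 2 strongly connected components.

2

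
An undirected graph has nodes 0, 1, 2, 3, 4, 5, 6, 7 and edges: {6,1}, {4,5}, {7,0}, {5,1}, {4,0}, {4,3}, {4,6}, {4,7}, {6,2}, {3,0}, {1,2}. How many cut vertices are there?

1

Removing 4 increases the component count from 1 to 2, so 4 is a cut vertex.
By contrast removing 1 leaves 1 component; it is not a cut vertex. No other vertex is a cut vertex either.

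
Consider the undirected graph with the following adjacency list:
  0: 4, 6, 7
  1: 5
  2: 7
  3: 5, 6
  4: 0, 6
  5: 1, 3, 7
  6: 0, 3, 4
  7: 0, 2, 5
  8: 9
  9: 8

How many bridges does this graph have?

The edges on the cycle 0-7-5-3-6-0 are not bridges since each lies on that cycle.
But removing 5-1 disconnects 5 from 1; removing 2-7 disconnects 2 from 7; removing 8-9 disconnects 8 from 9 — these are bridges.
That makes 3 bridges.

3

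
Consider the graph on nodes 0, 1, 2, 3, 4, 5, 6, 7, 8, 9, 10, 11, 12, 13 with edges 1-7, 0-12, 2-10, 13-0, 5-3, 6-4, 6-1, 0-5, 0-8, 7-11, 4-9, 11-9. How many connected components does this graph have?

3

Starting from 2 we can reach 2, 10. That is one component of size 2.
Starting from 0 we can reach 0, 3, 5, 8, 12, 13. That is one component of size 6.
Starting from 1 we can reach 1, 4, 6, 7, 9, 11. That is one component of size 6.
Total: 3 components.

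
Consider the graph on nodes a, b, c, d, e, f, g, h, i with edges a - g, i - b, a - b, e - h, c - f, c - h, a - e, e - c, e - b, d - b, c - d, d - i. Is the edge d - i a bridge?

No

After removing d - i, the path d-b-i still connects them, so the edge is not a bridge.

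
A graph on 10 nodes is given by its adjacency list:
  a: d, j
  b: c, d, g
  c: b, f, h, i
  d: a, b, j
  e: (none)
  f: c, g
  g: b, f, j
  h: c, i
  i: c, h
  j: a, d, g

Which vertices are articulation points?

Removing c increases the component count from 2 to 3, so c is a cut vertex.
By contrast removing g leaves 2 components; it is not a cut vertex. No other vertex is a cut vertex either.

c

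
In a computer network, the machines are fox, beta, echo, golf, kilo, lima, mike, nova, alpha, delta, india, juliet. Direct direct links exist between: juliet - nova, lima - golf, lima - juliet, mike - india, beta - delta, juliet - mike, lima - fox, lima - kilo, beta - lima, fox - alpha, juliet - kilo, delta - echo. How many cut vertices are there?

Removing fox increases the component count from 1 to 2, so fox is a cut vertex.
Removing beta increases the component count from 1 to 2, so beta is a cut vertex.
Removing lima increases the component count from 1 to 4, so lima is a cut vertex.
Likewise mike, delta, juliet are cut vertices.
By contrast removing alpha leaves 1 component; it is not a cut vertex. No other vertex is a cut vertex either.

6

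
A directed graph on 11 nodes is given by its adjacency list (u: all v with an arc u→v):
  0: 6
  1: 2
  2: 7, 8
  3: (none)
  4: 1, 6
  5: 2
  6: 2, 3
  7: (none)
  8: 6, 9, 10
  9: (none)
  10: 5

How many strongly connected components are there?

{2, 5, 6, 8, 10} are all mutually reachable — one SCC of size 5.
{1} is an SCC by itself.
{4} is an SCC by itself.
{3} is an SCC by itself.
{9} is an SCC by itself.
(and 2 more singleton SCCs)
That gives 7 strongly connected components.

7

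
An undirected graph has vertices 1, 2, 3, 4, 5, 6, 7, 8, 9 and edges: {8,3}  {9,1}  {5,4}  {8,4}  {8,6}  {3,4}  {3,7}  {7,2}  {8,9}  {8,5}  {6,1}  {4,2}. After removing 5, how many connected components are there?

1

With 5 gone, the remaining components are: {1, 2, 3, 4, 6, 7, 8, 9}.
That is 1 component.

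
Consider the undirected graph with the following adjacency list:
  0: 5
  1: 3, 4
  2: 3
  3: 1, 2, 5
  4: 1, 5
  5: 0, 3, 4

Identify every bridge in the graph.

0-5, 2-3

The edges on the cycle 1-3-5-4-1 are not bridges since each lies on that cycle.
But removing 5-0 disconnects 5 from 0; removing 3-2 disconnects 3 from 2 — these are bridges.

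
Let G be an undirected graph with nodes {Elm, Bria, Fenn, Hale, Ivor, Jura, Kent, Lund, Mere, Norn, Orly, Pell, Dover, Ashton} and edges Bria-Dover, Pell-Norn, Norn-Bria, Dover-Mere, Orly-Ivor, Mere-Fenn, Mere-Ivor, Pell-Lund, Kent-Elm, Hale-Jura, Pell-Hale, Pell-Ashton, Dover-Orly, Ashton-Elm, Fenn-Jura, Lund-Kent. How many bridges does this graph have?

0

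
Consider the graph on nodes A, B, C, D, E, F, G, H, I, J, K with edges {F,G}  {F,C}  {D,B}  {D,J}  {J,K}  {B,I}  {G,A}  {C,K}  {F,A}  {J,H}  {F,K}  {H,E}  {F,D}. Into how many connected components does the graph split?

1

Starting from A we can reach A, B, C, D, E, F, G, H, I, J, K. That is one component of size 11.
Total: 1 component.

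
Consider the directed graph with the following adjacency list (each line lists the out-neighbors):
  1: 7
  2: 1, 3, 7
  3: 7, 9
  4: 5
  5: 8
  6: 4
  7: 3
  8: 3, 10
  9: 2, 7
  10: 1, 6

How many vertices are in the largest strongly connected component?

5

{1, 2, 3, 7, 9} are all mutually reachable — one SCC of size 5.
{4, 5, 6, 8, 10} are all mutually reachable — one SCC of size 5.
The largest has 5 vertices.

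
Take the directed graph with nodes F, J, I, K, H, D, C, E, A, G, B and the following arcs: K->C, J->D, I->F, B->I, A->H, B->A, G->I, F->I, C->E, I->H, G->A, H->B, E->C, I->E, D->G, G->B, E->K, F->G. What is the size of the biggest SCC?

6

{A, B, F, G, H, I} are all mutually reachable — one SCC of size 6.
{C, E, K} are all mutually reachable — one SCC of size 3.
{D} is an SCC by itself.
{J} is an SCC by itself.
The largest has 6 vertices.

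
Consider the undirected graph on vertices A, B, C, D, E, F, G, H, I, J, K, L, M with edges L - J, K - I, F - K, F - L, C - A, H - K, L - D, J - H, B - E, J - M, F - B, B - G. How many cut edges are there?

7

The edges on the cycle F-L-J-H-K-F are not bridges since each lies on that cycle.
But removing C - A disconnects C from A; removing F - B disconnects F from B; removing E - B disconnects E from B; removing L - D disconnects L from D — these are bridges.
In total 7 edges are bridges.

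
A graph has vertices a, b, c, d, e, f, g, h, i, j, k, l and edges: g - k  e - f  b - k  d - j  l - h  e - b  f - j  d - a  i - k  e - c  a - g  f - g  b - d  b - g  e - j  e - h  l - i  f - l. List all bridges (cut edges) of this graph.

c-e

The edges on the cycle e-f-l-i-k-b-e are not bridges since each lies on that cycle.
But removing e - c disconnects e from c — this is a bridge.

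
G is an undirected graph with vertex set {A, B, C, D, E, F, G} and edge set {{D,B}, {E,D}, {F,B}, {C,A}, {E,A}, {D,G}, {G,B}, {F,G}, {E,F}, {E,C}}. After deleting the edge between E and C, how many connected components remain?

E and C are still connected via E-A-C, so the component count stays at 1.

1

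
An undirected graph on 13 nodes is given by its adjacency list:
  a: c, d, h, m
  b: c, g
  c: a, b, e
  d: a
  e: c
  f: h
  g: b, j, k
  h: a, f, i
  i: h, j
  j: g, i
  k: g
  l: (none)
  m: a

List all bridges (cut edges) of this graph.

The edges on the cycle b-c-a-h-i-j-g-b are not bridges since each lies on that cycle.
But removing a-d disconnects a from d; removing h-f disconnects h from f; removing c-e disconnects c from e; removing k-g disconnects k from g — these are bridges.
In total 5 edges are bridges.

a-d, a-m, c-e, f-h, g-k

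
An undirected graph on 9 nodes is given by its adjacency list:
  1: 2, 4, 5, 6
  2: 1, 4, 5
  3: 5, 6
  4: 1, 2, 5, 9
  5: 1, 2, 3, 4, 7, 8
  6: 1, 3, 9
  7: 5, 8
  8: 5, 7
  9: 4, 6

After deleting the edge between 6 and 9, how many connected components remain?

6 and 9 are still connected via 6-1-4-9, so the component count stays at 1.

1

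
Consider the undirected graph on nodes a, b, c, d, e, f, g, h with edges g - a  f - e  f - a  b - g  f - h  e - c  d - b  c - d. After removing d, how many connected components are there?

1

With d gone, the remaining components are: {a, b, c, e, f, g, h}.
That is 1 component.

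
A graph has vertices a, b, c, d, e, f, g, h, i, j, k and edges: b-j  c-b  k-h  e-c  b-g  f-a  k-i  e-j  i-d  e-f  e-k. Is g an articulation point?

Deleting g leaves 1 component (was 1), so g is not a cut vertex.

No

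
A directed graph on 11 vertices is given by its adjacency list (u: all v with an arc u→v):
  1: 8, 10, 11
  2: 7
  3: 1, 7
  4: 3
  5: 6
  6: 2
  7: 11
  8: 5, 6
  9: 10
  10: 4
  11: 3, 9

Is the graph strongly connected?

Yes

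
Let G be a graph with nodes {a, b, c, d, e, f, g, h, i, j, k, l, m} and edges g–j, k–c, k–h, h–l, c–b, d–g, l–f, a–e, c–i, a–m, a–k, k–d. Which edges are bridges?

removing m–a disconnects m from a; removing c–b disconnects c from b; removing h–k disconnects h from k; removing d–g disconnects d from g — these are bridges.
In total 12 edges are bridges.

a-e, a-k, a-m, b-c, c-i, c-k, d-g, d-k, f-l, g-j, h-k, h-l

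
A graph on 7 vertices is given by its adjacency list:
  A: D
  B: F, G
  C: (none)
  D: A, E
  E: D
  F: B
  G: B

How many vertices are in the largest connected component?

C is isolated — a component by itself.
Starting from A we can reach A, D, E. That is one component of size 3.
Starting from B we can reach B, F, G. That is one component of size 3.
The largest has 3 vertices.

3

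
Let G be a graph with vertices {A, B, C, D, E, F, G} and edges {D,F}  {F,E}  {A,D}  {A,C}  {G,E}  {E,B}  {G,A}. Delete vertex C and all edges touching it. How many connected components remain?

1

With C gone, the remaining components are: {A, B, D, E, F, G}.
That is 1 component.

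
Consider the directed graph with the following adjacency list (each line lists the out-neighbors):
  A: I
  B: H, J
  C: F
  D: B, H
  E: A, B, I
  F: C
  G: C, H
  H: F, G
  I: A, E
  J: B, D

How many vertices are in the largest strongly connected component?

3

{A, E, I} are all mutually reachable — one SCC of size 3.
{B, D, J} are all mutually reachable — one SCC of size 3.
{C, F} are all mutually reachable — one SCC of size 2.
{G, H} are all mutually reachable — one SCC of size 2.
The largest has 3 vertices.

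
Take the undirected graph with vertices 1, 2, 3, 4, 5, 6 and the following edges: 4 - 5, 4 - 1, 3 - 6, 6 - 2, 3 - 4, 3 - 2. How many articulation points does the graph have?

Removing 3 increases the component count from 1 to 2, so 3 is a cut vertex.
Removing 4 increases the component count from 1 to 3, so 4 is a cut vertex.
By contrast removing 5 leaves 1 component; it is not a cut vertex. No other vertex is a cut vertex either.

2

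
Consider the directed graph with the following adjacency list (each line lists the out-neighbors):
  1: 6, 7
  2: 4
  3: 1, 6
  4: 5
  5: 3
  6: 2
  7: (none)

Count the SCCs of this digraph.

2

{1, 2, 3, 4, 5, 6} are all mutually reachable — one SCC of size 6.
{7} is an SCC by itself.
That gives 2 strongly connected components.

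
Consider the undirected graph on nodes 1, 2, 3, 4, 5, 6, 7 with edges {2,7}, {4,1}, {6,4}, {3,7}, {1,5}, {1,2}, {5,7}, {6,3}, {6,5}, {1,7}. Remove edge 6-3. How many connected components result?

6 and 3 are still connected via 6-5-7-3, so the component count stays at 1.

1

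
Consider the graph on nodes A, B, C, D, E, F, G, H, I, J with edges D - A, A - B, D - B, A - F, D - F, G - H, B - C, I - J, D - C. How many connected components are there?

4

E is isolated — a component by itself.
Starting from G we can reach G, H. That is one component of size 2.
Starting from I we can reach I, J. That is one component of size 2.
Starting from A we can reach A, B, C, D, F. That is one component of size 5.
Total: 4 components.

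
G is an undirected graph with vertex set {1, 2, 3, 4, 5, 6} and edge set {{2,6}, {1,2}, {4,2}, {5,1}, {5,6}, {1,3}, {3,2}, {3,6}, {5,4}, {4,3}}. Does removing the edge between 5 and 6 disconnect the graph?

No

After removing 5—6, the path 5-4-3-6 still connects them, so the edge is not a bridge.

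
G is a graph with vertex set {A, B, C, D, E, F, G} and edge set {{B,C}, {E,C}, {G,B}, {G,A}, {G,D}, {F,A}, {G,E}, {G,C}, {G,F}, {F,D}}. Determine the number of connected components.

Starting from A we can reach A, B, C, D, E, F, G. That is one component of size 7.
Total: 1 component.

1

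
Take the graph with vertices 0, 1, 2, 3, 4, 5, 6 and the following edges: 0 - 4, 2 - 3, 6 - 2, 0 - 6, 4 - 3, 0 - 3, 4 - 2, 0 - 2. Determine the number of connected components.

3

5 is isolated — a component by itself.
1 is isolated — a component by itself.
Starting from 0 we can reach 0, 2, 3, 4, 6. That is one component of size 5.
Total: 3 components.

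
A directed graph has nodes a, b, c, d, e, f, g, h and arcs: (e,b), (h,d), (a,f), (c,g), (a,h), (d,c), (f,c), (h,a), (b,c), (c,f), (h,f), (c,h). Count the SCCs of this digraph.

4

{a, c, d, f, h} are all mutually reachable — one SCC of size 5.
{b} is an SCC by itself.
{g} is an SCC by itself.
{e} is an SCC by itself.
That gives 4 strongly connected components.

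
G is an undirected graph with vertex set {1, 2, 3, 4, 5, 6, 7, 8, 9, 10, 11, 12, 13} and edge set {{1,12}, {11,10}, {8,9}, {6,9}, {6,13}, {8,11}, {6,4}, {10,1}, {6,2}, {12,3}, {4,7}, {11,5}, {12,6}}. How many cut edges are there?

6

The edges on the cycle 8-11-10-1-12-6-9-8 are not bridges since each lies on that cycle.
But removing 11–5 disconnects 11 from 5; removing 4–6 disconnects 4 from 6; removing 2–6 disconnects 2 from 6; removing 4–7 disconnects 4 from 7 — these are bridges.
In total 6 edges are bridges.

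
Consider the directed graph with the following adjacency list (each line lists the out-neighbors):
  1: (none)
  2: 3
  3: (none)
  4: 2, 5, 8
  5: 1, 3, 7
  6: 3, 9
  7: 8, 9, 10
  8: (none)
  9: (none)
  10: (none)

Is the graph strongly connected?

There is no directed path from 9 to 2, so the graph is not strongly connected.

No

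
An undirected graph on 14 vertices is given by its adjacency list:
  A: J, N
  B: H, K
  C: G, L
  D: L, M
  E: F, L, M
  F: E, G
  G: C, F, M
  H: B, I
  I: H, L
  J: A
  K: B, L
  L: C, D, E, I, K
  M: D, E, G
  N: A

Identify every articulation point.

A, L

Removing A increases the component count from 2 to 3, so A is a cut vertex.
Removing L increases the component count from 2 to 3, so L is a cut vertex.
By contrast removing E leaves 2 components; it is not a cut vertex. No other vertex is a cut vertex either.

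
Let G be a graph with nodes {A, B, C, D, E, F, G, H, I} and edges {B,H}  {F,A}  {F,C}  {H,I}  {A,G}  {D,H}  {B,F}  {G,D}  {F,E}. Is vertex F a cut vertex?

Deleting F raises the number of components from 1 to 3, so F is a cut vertex.

Yes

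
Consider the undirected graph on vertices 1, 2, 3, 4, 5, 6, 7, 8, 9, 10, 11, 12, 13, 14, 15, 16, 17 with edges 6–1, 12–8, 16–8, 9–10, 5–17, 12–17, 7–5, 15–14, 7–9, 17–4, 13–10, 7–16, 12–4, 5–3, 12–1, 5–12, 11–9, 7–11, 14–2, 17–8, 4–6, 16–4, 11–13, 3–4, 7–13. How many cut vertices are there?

Removing 7 increases the component count from 2 to 3, so 7 is a cut vertex.
Removing 14 increases the component count from 2 to 3, so 14 is a cut vertex.
By contrast removing 8 leaves 2 components; it is not a cut vertex. No other vertex is a cut vertex either.

2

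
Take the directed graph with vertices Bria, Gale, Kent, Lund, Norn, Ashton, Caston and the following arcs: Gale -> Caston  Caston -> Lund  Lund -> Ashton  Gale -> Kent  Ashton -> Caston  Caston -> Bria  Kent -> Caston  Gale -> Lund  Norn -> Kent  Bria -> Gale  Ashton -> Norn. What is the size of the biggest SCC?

7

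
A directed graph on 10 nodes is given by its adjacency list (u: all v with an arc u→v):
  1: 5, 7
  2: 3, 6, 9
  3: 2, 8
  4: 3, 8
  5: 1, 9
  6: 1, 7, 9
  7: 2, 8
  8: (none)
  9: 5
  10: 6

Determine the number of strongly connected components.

{1, 2, 3, 5, 6, 7, 9} are all mutually reachable — one SCC of size 7.
{4} is an SCC by itself.
{8} is an SCC by itself.
{10} is an SCC by itself.
That gives 4 strongly connected components.

4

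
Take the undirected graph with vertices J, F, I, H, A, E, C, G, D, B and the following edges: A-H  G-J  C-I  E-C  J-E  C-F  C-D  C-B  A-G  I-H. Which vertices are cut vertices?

Removing C increases the component count from 1 to 4, so C is a cut vertex.
By contrast removing E leaves 1 component; it is not a cut vertex. No other vertex is a cut vertex either.

C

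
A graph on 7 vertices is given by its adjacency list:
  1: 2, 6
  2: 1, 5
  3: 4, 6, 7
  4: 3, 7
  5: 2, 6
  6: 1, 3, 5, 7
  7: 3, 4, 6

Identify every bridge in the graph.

none

The edges on the cycle 6-5-2-1-6 are not bridges since each lies on that cycle.
Every edge lies on some cycle, so there are no bridges.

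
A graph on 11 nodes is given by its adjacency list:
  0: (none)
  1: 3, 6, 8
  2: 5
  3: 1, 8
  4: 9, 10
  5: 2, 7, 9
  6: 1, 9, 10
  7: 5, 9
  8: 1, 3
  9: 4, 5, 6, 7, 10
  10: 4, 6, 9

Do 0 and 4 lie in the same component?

The component containing 0 is {0}, and 4 is not in it.

No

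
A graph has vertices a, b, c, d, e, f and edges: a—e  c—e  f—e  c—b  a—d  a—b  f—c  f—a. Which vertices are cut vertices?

Removing a increases the component count from 1 to 2, so a is a cut vertex.
By contrast removing d leaves 1 component; it is not a cut vertex. No other vertex is a cut vertex either.

a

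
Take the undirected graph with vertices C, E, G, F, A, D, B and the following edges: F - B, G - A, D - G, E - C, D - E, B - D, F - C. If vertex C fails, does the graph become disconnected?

No

Deleting C leaves 1 component (was 1) (its neighbors E, F remain connected to each other), so C is not a cut vertex.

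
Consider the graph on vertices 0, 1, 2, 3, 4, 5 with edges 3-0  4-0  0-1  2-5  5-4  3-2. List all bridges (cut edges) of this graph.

The edges on the cycle 3-2-5-4-0-3 are not bridges since each lies on that cycle.
But removing 0-1 disconnects 0 from 1 — this is a bridge.

0-1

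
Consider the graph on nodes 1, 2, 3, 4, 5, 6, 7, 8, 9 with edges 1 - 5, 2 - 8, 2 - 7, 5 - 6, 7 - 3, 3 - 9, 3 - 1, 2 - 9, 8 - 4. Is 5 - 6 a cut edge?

Removing 5 - 6 leaves no path between 5 and 6: the component count goes from 1 to 2. So it is a bridge.

Yes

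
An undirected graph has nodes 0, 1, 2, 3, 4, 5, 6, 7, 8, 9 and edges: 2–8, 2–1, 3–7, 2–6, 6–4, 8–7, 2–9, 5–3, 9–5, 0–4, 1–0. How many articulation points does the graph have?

Removing 2 increases the component count from 1 to 2, so 2 is a cut vertex.
By contrast removing 3 leaves 1 component; it is not a cut vertex. No other vertex is a cut vertex either.

1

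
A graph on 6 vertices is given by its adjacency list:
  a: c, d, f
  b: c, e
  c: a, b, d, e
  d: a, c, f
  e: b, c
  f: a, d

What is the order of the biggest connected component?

6

Starting from a we can reach a, b, c, d, e, f. That is one component of size 6.
The largest has 6 vertices.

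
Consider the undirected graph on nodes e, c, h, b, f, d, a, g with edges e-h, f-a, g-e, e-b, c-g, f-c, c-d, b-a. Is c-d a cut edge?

Yes

Removing c-d leaves no path between c and d: the component count goes from 1 to 2. So it is a bridge.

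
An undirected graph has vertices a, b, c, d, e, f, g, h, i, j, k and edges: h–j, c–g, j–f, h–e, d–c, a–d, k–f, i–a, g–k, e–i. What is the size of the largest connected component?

b is isolated — a component by itself.
Starting from a we can reach a, c, d, e, f, g, h, i, j, k. That is one component of size 10.
The largest has 10 vertices.

10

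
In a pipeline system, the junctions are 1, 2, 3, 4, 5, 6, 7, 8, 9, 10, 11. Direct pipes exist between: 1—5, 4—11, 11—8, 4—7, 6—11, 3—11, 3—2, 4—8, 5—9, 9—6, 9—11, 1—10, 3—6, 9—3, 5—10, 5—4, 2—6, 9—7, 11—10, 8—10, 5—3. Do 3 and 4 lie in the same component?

Yes

From 3 we can reach 1, 2, 3, 4, 5, 6, 7, 8, 9, 10, 11, which includes 4.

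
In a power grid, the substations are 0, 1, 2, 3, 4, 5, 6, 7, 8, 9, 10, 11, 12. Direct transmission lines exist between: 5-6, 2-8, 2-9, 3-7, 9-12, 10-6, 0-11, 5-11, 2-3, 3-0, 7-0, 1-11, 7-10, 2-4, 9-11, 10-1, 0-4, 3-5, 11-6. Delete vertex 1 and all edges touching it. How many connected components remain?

With 1 gone, the remaining components are: {0, 2, 3, 4, 5, 6, 7, 8, 9, 10, 11, 12}.
That is 1 component.

1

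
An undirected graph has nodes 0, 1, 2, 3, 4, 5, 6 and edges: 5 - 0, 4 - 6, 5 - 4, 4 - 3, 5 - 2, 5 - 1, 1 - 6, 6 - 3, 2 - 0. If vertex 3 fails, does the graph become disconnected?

Deleting 3 leaves 1 component (was 1) (its neighbors 4, 6 remain connected to each other), so 3 is not a cut vertex.

No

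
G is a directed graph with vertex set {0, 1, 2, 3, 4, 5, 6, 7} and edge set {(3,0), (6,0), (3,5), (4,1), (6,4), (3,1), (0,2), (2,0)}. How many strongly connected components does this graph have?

7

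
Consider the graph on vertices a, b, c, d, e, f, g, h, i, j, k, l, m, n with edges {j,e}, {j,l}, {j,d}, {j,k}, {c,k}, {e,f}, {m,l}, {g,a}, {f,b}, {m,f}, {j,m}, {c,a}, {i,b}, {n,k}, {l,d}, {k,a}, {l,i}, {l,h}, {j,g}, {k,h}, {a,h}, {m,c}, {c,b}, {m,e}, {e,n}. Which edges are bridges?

The edges on the cycle m-l-i-b-f-m are not bridges since each lies on that cycle.
Every edge lies on some cycle, so there are no bridges.

none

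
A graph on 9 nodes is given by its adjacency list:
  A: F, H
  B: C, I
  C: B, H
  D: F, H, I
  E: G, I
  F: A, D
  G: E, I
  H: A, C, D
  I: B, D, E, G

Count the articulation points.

1

Removing I increases the component count from 1 to 2, so I is a cut vertex.
By contrast removing F leaves 1 component; it is not a cut vertex. No other vertex is a cut vertex either.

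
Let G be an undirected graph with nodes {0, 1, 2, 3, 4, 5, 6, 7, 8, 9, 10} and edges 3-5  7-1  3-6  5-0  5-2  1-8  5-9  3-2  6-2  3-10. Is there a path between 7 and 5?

No

The component containing 7 is {1, 7, 8}, and 5 is not in it.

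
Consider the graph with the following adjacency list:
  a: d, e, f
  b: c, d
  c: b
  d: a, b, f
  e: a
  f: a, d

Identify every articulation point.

Removing a increases the component count from 1 to 2, so a is a cut vertex.
Removing b increases the component count from 1 to 2, so b is a cut vertex.
Removing d increases the component count from 1 to 2, so d is a cut vertex.
By contrast removing e leaves 1 component; it is not a cut vertex. No other vertex is a cut vertex either.

a, b, d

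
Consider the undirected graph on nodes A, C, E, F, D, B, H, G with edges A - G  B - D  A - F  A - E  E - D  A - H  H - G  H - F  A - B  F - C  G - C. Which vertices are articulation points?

A

Removing A increases the component count from 1 to 2, so A is a cut vertex.
By contrast removing F leaves 1 component; it is not a cut vertex. No other vertex is a cut vertex either.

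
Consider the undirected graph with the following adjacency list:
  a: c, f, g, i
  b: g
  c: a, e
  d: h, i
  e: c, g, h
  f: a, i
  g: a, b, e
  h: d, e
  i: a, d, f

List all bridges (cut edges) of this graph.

The edges on the cycle d-i-a-g-e-h-d are not bridges since each lies on that cycle.
But removing g-b disconnects g from b — this is a bridge.

b-g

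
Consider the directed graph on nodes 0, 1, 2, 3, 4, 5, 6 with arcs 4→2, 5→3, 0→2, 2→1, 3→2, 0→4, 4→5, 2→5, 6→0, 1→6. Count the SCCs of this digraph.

1

{0, 1, 2, 3, 4, 5, 6} are all mutually reachable — one SCC of size 7.
That gives 1 strongly connected component.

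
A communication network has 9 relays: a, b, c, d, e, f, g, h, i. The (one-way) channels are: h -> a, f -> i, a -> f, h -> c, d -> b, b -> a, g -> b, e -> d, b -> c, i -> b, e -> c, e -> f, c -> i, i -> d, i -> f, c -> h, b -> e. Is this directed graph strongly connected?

There is no directed path from h to g, so the graph is not strongly connected.

No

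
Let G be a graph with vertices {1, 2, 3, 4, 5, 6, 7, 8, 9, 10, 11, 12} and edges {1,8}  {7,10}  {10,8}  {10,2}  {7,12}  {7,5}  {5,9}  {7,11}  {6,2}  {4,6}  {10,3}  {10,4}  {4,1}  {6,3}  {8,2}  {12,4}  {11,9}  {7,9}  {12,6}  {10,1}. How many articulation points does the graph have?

1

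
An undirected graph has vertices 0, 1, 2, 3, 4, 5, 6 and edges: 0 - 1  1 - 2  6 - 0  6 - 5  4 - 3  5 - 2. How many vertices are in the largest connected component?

Starting from 3 we can reach 3, 4. That is one component of size 2.
Starting from 0 we can reach 0, 1, 2, 5, 6. That is one component of size 5.
The largest has 5 vertices.

5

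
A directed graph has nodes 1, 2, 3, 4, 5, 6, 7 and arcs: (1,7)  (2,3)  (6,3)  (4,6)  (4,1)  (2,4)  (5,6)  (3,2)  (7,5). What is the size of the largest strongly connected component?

{1, 2, 3, 4, 5, 6, 7} are all mutually reachable — one SCC of size 7.
The largest has 7 vertices.

7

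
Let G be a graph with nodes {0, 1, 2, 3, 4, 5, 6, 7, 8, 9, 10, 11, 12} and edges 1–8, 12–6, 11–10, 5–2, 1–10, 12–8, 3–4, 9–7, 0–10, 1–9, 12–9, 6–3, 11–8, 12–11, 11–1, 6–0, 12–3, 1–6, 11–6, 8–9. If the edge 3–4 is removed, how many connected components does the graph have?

3

Before removal there are 2 components.
3–4 is a bridge — removing it separates 3's side from 4's side.
After removal: 3 components.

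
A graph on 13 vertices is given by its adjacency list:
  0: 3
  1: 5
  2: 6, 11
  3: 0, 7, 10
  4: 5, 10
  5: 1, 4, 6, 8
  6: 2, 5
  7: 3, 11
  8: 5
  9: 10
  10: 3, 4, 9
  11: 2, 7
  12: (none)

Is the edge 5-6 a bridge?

After removing 5-6, the path 5-4-10-3-7-11-2-6 still connects them, so the edge is not a bridge.

No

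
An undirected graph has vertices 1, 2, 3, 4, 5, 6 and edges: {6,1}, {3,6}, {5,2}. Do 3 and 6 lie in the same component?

From 3 we can reach 1, 3, 6, which includes 6.

Yes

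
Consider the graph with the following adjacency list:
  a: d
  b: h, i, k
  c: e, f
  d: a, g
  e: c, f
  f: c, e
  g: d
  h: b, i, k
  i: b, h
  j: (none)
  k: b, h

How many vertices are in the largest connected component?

4

j is isolated — a component by itself.
Starting from c we can reach c, e, f. That is one component of size 3.
Starting from a we can reach a, d, g. That is one component of size 3.
Starting from b we can reach b, h, i, k. That is one component of size 4.
The largest has 4 vertices.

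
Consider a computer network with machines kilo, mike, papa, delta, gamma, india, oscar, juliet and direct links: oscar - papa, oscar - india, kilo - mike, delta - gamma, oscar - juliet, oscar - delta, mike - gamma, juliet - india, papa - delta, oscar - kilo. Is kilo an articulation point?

Deleting kilo leaves 1 component (was 1) (its neighbors mike, oscar remain connected to each other), so kilo is not a cut vertex.

No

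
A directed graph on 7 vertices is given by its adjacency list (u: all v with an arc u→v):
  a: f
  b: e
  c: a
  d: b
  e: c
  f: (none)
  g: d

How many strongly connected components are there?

7

{g} is an SCC by itself.
{a} is an SCC by itself.
{d} is an SCC by itself.
{e} is an SCC by itself.
{c} is an SCC by itself.
(and 2 more singleton SCCs)
That gives 7 strongly connected components.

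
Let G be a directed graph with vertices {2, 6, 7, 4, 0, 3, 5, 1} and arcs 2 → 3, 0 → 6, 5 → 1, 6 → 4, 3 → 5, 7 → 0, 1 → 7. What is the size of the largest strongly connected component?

{7} is an SCC by itself.
{3} is an SCC by itself.
{0} is an SCC by itself.
{6} is an SCC by itself.
{5} is an SCC by itself.
(and 3 more singleton SCCs)
The largest has 1 vertex.

1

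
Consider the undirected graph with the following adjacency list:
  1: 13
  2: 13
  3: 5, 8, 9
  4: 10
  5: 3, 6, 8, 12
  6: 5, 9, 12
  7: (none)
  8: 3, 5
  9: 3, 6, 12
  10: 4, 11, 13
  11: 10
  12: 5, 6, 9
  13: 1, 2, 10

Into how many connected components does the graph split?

3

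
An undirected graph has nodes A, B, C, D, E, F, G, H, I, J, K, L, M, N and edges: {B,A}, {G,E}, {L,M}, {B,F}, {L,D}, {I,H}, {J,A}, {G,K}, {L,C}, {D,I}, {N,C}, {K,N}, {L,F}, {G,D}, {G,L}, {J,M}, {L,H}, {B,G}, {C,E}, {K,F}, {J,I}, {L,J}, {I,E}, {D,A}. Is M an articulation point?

Deleting M leaves 1 component (was 1) (its neighbors J, L remain connected to each other), so M is not a cut vertex.

No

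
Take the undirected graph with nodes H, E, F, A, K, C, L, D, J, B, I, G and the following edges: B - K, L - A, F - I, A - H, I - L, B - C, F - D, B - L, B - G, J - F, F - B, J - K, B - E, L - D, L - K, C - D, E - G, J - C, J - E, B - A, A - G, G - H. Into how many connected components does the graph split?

1

Starting from A we can reach A, B, C, D, E, F, G, H, I, J, K, L. That is one component of size 12.
Total: 1 component.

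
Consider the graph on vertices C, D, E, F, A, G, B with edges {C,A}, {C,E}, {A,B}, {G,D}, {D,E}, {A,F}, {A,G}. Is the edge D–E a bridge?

After removing D–E, the path D-G-A-C-E still connects them, so the edge is not a bridge.

No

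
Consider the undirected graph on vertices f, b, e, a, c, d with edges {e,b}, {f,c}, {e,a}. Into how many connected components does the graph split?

d is isolated — a component by itself.
Starting from c we can reach c, f. That is one component of size 2.
Starting from a we can reach a, b, e. That is one component of size 3.
Total: 3 components.

3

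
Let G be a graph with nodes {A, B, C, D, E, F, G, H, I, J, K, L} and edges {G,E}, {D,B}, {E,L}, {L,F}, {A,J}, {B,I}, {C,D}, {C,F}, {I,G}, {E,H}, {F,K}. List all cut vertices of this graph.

Removing E increases the component count from 2 to 3, so E is a cut vertex.
Removing F increases the component count from 2 to 3, so F is a cut vertex.
By contrast removing D leaves 2 components; it is not a cut vertex. No other vertex is a cut vertex either.

E, F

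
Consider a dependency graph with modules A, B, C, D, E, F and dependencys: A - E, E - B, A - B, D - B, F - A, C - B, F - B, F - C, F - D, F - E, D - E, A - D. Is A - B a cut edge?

No

After removing A - B, the path A-F-B still connects them, so the edge is not a bridge.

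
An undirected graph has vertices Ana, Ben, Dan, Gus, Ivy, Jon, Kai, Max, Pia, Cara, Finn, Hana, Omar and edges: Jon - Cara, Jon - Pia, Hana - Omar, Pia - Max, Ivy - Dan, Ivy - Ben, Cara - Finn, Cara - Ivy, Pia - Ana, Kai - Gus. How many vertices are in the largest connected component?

9

Starting from Hana we can reach Hana, Omar. That is one component of size 2.
Starting from Gus we can reach Gus, Kai. That is one component of size 2.
Starting from Ana we can reach Ana, Ben, Dan, Ivy, Jon, Max, Pia, Cara, Finn. That is one component of size 9.
The largest has 9 vertices.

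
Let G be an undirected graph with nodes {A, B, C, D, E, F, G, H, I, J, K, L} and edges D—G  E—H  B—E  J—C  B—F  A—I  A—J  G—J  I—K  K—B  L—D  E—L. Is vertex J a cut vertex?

Yes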